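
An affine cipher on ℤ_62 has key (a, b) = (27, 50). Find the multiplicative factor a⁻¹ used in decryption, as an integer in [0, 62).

gcd(62, 27) by repeated division:
62 = 2·27 + 8
27 = 3·8 + 3
8 = 2·3 + 2
3 = 1·2 + 1
2 = 2·1 + 0
The gcd is 1. Working backward:
1 = 3 − 2
1 = −8 + 3·3
1 = 3·27 − 10·8
1 = −10·62 + 23·27
So 27·23 ≡ 1 (mod 62).

23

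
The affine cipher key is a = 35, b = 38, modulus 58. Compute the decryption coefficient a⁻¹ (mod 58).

5

Apply the Euclidean algorithm to 58 and 35:
58 = 1×35 + 23
35 = 1×23 + 12
23 = 1×12 + 11
12 = 1×11 + 1
11 = 11×1 + 0
gcd = 1, so the inverse exists. Back-substitute:
1 = 12 − 11
1 = −23 + 2·12
1 = 2·35 − 3·23
1 = −3·58 + 5·35
So 35·5 ≡ 1 (mod 58).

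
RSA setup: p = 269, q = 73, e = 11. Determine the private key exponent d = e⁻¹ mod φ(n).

φ(n) = (p−1)(q−1) = 268·72 = 19296.
Need d with 11·d ≡ 1 (mod 19296). Apply the extended Euclidean algorithm:
19296 = 1754×11 + 2
11 = 5×2 + 1
2 = 2×1 + 0
Back-substitute:
1 = 11 − 5·2
1 = −5·19296 + 8771·11
So 11·8771 ≡ 1 (mod 19296), hence d = 8771.

8771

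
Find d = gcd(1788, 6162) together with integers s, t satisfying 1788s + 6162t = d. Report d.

Apply Euclid's algorithm to 6162 and 1788:
6162 = 3×1788 + 798
1788 = 2×798 + 192
798 = 4×192 + 30
192 = 6×30 + 12
30 = 2×12 + 6
12 = 2×6 + 0
gcd(1788, 6162) = 6.
Back-substituting:
6 = 30 − 2·12
6 = −2·192 + 13·30
6 = 13·798 − 54·192
6 = −54·1788 + 121·798
6 = 121·6162 − 417·1788
So 6 = (121)·6162 + (-417)·1788.

6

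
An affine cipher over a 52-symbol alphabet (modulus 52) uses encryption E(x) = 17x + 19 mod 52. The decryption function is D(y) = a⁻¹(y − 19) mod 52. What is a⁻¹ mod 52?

gcd(52, 17) by repeated division:
52 = 3*17 + 1
17 = 17*1 + 0
gcd = 1, so the inverse exists. Back-substitute:
1 = 52 − 3·17
Thus 17·(-3) ≡ 1 (mod 52); reducing, -3 mod 52 = 49.

49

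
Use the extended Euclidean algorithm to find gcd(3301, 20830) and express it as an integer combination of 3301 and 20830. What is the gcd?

Apply Euclid's algorithm to 20830 and 3301:
20830 = 6*3301 + 1024
3301 = 3*1024 + 229
1024 = 4*229 + 108
229 = 2*108 + 13
108 = 8*13 + 4
13 = 3*4 + 1
4 = 4*1 + 0
gcd(3301, 20830) = 1.
Working backward:
1 = 13 − 3·4
1 = −3·108 + 25·13
1 = 25·229 − 53·108
1 = −53·1024 + 237·229
1 = 237·3301 − 764·1024
1 = −764·20830 + 4821·3301
So 1 = (-764)·20830 + (4821)·3301.

1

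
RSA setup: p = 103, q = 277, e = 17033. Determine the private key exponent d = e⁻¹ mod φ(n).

21521

φ(n) = (p−1)(q−1) = 102·276 = 28152.
Need d with 17033·d ≡ 1 (mod 28152). Apply the extended Euclidean algorithm:
28152 = 1*17033 + 11119
17033 = 1*11119 + 5914
11119 = 1*5914 + 5205
5914 = 1*5205 + 709
5205 = 7*709 + 242
709 = 2*242 + 225
242 = 1*225 + 17
225 = 13*17 + 4
17 = 4*4 + 1
4 = 4*1 + 0
Back-substitute:
1 = 17 − 4·4
1 = −4·225 + 53·17
1 = 53·242 − 57·225
1 = −57·709 + 167·242
1 = 167·5205 − 1226·709
1 = −1226·5914 + 1393·5205
1 = 1393·11119 − 2619·5914
1 = −2619·17033 + 4012·11119
1 = 4012·28152 − 6631·17033
So 17033·(-6631) ≡ 1 (mod 28152), hence d ≡ -6631 ≡ 21521 (mod 28152).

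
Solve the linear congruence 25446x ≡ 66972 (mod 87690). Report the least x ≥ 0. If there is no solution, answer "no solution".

11492

First find gcd(25446, 87690):
87690 = 3·25446 + 11352
25446 = 2·11352 + 2742
11352 = 4·2742 + 384
2742 = 7·384 + 54
384 = 7·54 + 6
54 = 9·6 + 0
gcd = 6 and 6 | 66972, so solutions exist. Divide through by 6: 4241x ≡ 11162 (mod 14615).
Now find 4241⁻¹ mod 14615:
14615 = 3×4241 + 1892
4241 = 2×1892 + 457
1892 = 4×457 + 64
457 = 7×64 + 9
64 = 7×9 + 1
9 = 9×1 + 0
Back-substitute:
1 = 64 − 7·9
1 = −7·457 + 50·64
1 = 50·1892 − 207·457
1 = −207·4241 + 464·1892
1 = 464·14615 − 1599·4241
So 4241·(-1599) ≡ 1 (mod 14615), i.e. 4241⁻¹ ≡ 13016.
Then x ≡ 13016·11162 ≡ 11492 (mod 14615); the smallest non-negative solution is x = 11492.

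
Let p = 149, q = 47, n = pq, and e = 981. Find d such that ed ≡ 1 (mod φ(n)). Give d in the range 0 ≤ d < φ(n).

5885

φ(n) = (p−1)(q−1) = 148·46 = 6808.
Need d with 981·d ≡ 1 (mod 6808). Apply the extended Euclidean algorithm:
6808 = 6×981 + 922
981 = 1×922 + 59
922 = 15×59 + 37
59 = 1×37 + 22
37 = 1×22 + 15
22 = 1×15 + 7
15 = 2×7 + 1
7 = 7×1 + 0
Back-substitute:
1 = 15 − 2·7
1 = −2·22 + 3·15
1 = 3·37 − 5·22
1 = −5·59 + 8·37
1 = 8·922 − 125·59
1 = −125·981 + 133·922
1 = 133·6808 − 923·981
So 981·(-923) ≡ 1 (mod 6808), hence d ≡ -923 ≡ 5885 (mod 6808).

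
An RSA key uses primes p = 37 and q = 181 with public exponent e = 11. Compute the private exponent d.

5891

φ(n) = (p−1)(q−1) = 36·180 = 6480.
Need d with 11·d ≡ 1 (mod 6480). Apply the extended Euclidean algorithm:
6480 = 589×11 + 1
11 = 11×1 + 0
Back-substitute:
1 = 6480 − 589·11
So 11·(-589) ≡ 1 (mod 6480), hence d ≡ -589 ≡ 5891 (mod 6480).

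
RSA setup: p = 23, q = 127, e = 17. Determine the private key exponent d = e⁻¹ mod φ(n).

2609

φ(n) = (p−1)(q−1) = 22·126 = 2772.
Need d with 17·d ≡ 1 (mod 2772). Apply the extended Euclidean algorithm:
2772 = 163×17 + 1
17 = 17×1 + 0
Back-substitute:
1 = 2772 − 163·17
So 17·(-163) ≡ 1 (mod 2772), hence d ≡ -163 ≡ 2609 (mod 2772).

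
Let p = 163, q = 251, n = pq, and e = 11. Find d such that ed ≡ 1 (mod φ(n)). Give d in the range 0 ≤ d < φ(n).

22091

φ(n) = (p−1)(q−1) = 162·250 = 40500.
Need d with 11·d ≡ 1 (mod 40500). Apply the extended Euclidean algorithm:
40500 = 3681·11 + 9
11 = 1·9 + 2
9 = 4·2 + 1
2 = 2·1 + 0
Back-substitute:
1 = 9 − 4·2
1 = −4·11 + 5·9
1 = 5·40500 − 18409·11
So 11·(-18409) ≡ 1 (mod 40500), hence d ≡ -18409 ≡ 22091 (mod 40500).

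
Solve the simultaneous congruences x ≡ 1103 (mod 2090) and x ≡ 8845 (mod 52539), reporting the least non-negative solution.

Write x = 1103 + 2090·k. Then 2090·k ≡ 8845 − 1103 ≡ 7742 (mod 52539).
Need 2090⁻¹ mod 52539. Extended Euclid on (52539, 2090):
52539 = 25×2090 + 289
2090 = 7×289 + 67
289 = 4×67 + 21
67 = 3×21 + 4
21 = 5×4 + 1
4 = 4×1 + 0
Back-substitute:
1 = 21 − 5·4
1 = −5·67 + 16·21
1 = 16·289 − 69·67
1 = −69·2090 + 499·289
1 = 499·52539 − 12544·2090
2090⁻¹ ≡ 39995 (mod 52539), so k ≡ 39995·7742 ≡ 28963 (mod 52539).
x = 1103 + 2090·28963 = 60533773.

60533773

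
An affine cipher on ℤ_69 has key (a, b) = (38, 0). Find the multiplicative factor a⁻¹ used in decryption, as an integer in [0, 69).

Run Euclid on (69, 38):
69 = 1×38 + 31
38 = 1×31 + 7
31 = 4×7 + 3
7 = 2×3 + 1
3 = 3×1 + 0
gcd = 1, so the inverse exists. Back-substitute:
1 = 7 − 2·3
1 = −2·31 + 9·7
1 = 9·38 − 11·31
1 = −11·69 + 20·38
So 38·20 ≡ 1 (mod 69).

20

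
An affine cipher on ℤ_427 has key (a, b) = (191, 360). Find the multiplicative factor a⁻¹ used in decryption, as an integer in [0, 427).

389

Extended Euclidean algorithm:
427 = 2×191 + 45
191 = 4×45 + 11
45 = 4×11 + 1
11 = 11×1 + 0
gcd = 1, so the inverse exists. Back-substitute:
1 = 45 − 4·11
1 = −4·191 + 17·45
1 = 17·427 − 38·191
Hence 191⁻¹ ≡ -38 ≡ 389 (mod 427).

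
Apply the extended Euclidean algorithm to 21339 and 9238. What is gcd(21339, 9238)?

1

Apply Euclid's algorithm to 21339 and 9238:
21339 = 2×9238 + 2863
9238 = 3×2863 + 649
2863 = 4×649 + 267
649 = 2×267 + 115
267 = 2×115 + 37
115 = 3×37 + 4
37 = 9×4 + 1
4 = 4×1 + 0
gcd(21339, 9238) = 1.
Back-substituting:
1 = 37 − 9·4
1 = −9·115 + 28·37
1 = 28·267 − 65·115
1 = −65·649 + 158·267
1 = 158·2863 − 697·649
1 = −697·9238 + 2249·2863
1 = 2249·21339 − 5195·9238
So 1 = (2249)·21339 + (-5195)·9238.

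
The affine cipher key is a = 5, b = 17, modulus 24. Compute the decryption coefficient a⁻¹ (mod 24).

5

Extended Euclidean algorithm:
24 = 4×5 + 4
5 = 1×4 + 1
4 = 4×1 + 0
gcd = 1, so the inverse exists. Back-substitute:
1 = 5 − 4
1 = −24 + 5·5
So 5·5 ≡ 1 (mod 24).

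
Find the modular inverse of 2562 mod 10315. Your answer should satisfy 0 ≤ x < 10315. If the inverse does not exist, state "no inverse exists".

3233

Run Euclid on (10315, 2562):
10315 = 4×2562 + 67
2562 = 38×67 + 16
67 = 4×16 + 3
16 = 5×3 + 1
3 = 3×1 + 0
The gcd is 1. Working backward:
1 = 16 − 5·3
1 = −5·67 + 21·16
1 = 21·2562 − 803·67
1 = −803·10315 + 3233·2562
So 2562·3233 ≡ 1 (mod 10315).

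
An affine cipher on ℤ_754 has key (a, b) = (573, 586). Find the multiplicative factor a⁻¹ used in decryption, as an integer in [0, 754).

Apply the Euclidean algorithm to 754 and 573:
754 = 1*573 + 181
573 = 3*181 + 30
181 = 6*30 + 1
30 = 30*1 + 0
The gcd is 1. Working backward:
1 = 181 − 6·30
1 = −6·573 + 19·181
1 = 19·754 − 25·573
Hence 573⁻¹ ≡ -25 ≡ 729 (mod 754).

729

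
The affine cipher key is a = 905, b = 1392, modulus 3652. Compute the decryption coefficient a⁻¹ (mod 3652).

2853

Extended Euclidean algorithm:
3652 = 4·905 + 32
905 = 28·32 + 9
32 = 3·9 + 5
9 = 1·5 + 4
5 = 1·4 + 1
4 = 4·1 + 0
Since gcd(905, 3652) = 1, back-substitute to write 1 as a combination:
1 = 5 − 4
1 = −9 + 2·5
1 = 2·32 − 7·9
1 = −7·905 + 198·32
1 = 198·3652 − 799·905
Hence 905⁻¹ ≡ -799 ≡ 2853 (mod 3652).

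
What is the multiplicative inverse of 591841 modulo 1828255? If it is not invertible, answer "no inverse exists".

1420701

Apply the Euclidean algorithm to 1828255 and 591841:
1828255 = 3×591841 + 52732
591841 = 11×52732 + 11789
52732 = 4×11789 + 5576
11789 = 2×5576 + 637
5576 = 8×637 + 480
637 = 1×480 + 157
480 = 3×157 + 9
157 = 17×9 + 4
9 = 2×4 + 1
4 = 4×1 + 0
The gcd is 1. Working backward:
1 = 9 − 2·4
1 = −2·157 + 35·9
1 = 35·480 − 107·157
1 = −107·637 + 142·480
1 = 142·5576 − 1243·637
1 = −1243·11789 + 2628·5576
1 = 2628·52732 − 11755·11789
1 = −11755·591841 + 131933·52732
1 = 131933·1828255 − 407554·591841
So 591841·(-407554) ≡ 1 (mod 1828255), and -407554 ≡ 1420701 (mod 1828255).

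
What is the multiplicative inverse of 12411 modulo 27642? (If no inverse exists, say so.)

Compute gcd(12411, 27642):
27642 = 2×12411 + 2820
12411 = 4×2820 + 1131
2820 = 2×1131 + 558
1131 = 2×558 + 15
558 = 37×15 + 3
15 = 5×3 + 0
The gcd is 3, not 1, hence no inverse exists.

no inverse exists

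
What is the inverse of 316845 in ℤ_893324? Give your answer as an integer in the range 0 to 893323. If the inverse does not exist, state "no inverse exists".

Run Euclid on (893324, 316845):
893324 = 2×316845 + 259634
316845 = 1×259634 + 57211
259634 = 4×57211 + 30790
57211 = 1×30790 + 26421
30790 = 1×26421 + 4369
26421 = 6×4369 + 207
4369 = 21×207 + 22
207 = 9×22 + 9
22 = 2×9 + 4
9 = 2×4 + 1
4 = 4×1 + 0
Since gcd(316845, 893324) = 1, back-substitute to write 1 as a combination:
1 = 9 − 2·4
1 = −2·22 + 5·9
1 = 5·207 − 47·22
1 = −47·4369 + 992·207
1 = 992·26421 − 5999·4369
1 = −5999·30790 + 6991·26421
1 = 6991·57211 − 12990·30790
1 = −12990·259634 + 58951·57211
1 = 58951·316845 − 71941·259634
1 = −71941·893324 + 202833·316845
So 316845·202833 ≡ 1 (mod 893324).

202833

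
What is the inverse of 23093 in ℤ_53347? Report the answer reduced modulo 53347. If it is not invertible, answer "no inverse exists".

Compute gcd(23093, 53347):
53347 = 2·23093 + 7161
23093 = 3·7161 + 1610
7161 = 4·1610 + 721
1610 = 2·721 + 168
721 = 4·168 + 49
168 = 3·49 + 21
49 = 2·21 + 7
21 = 3·7 + 0
Since gcd = 7 > 1, 23093 is not a unit mod 53347.

no inverse exists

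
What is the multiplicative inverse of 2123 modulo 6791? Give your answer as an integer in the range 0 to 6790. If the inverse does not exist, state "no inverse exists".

Run Euclid on (6791, 2123):
6791 = 3×2123 + 422
2123 = 5×422 + 13
422 = 32×13 + 6
13 = 2×6 + 1
6 = 6×1 + 0
gcd = 1, so the inverse exists. Back-substitute:
1 = 13 − 2·6
1 = −2·422 + 65·13
1 = 65·2123 − 327·422
1 = −327·6791 + 1046·2123
So 2123·1046 ≡ 1 (mod 6791).

1046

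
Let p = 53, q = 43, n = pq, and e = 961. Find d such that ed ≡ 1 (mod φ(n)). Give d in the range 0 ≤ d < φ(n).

25

φ(n) = (p−1)(q−1) = 52·42 = 2184.
Need d with 961·d ≡ 1 (mod 2184). Apply the extended Euclidean algorithm:
2184 = 2×961 + 262
961 = 3×262 + 175
262 = 1×175 + 87
175 = 2×87 + 1
87 = 87×1 + 0
Back-substitute:
1 = 175 − 2·87
1 = −2·262 + 3·175
1 = 3·961 − 11·262
1 = −11·2184 + 25·961
So 961·25 ≡ 1 (mod 2184), hence d = 25.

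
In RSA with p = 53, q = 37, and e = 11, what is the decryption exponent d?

φ(n) = (p−1)(q−1) = 52·36 = 1872.
Need d with 11·d ≡ 1 (mod 1872). Apply the extended Euclidean algorithm:
1872 = 170·11 + 2
11 = 5·2 + 1
2 = 2·1 + 0
Back-substitute:
1 = 11 − 5·2
1 = −5·1872 + 851·11
So 11·851 ≡ 1 (mod 1872), hence d = 851.

851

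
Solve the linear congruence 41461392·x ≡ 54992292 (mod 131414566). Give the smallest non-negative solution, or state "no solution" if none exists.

59378887

First find gcd(41461392, 131414566):
131414566 = 3*41461392 + 7030390
41461392 = 5*7030390 + 6309442
7030390 = 1*6309442 + 720948
6309442 = 8*720948 + 541858
720948 = 1*541858 + 179090
541858 = 3*179090 + 4588
179090 = 39*4588 + 158
4588 = 29*158 + 6
158 = 26*6 + 2
6 = 3*2 + 0
gcd = 2 and 2 | 54992292, so solutions exist. Divide through by 2: 20730696x ≡ 27496146 (mod 65707283).
Now find 20730696⁻¹ mod 65707283:
65707283 = 3·20730696 + 3515195
20730696 = 5·3515195 + 3154721
3515195 = 1·3154721 + 360474
3154721 = 8·360474 + 270929
360474 = 1·270929 + 89545
270929 = 3·89545 + 2294
89545 = 39·2294 + 79
2294 = 29·79 + 3
79 = 26·3 + 1
3 = 3·1 + 0
Back-substitute:
1 = 79 − 26·3
1 = −26·2294 + 755·79
1 = 755·89545 − 29471·2294
1 = −29471·270929 + 89168·89545
1 = 89168·360474 − 118639·270929
1 = −118639·3154721 + 1038280·360474
1 = 1038280·3515195 − 1156919·3154721
1 = −1156919·20730696 + 6822875·3515195
1 = 6822875·65707283 − 21625544·20730696
So 20730696·(-21625544) ≡ 1 (mod 65707283), i.e. 20730696⁻¹ ≡ 44081739.
Then x ≡ 44081739·27496146 ≡ 59378887 (mod 65707283); the smallest non-negative solution is x = 59378887.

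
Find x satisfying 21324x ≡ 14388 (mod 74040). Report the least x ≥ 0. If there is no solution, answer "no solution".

First find gcd(21324, 74040):
74040 = 3·21324 + 10068
21324 = 2·10068 + 1188
10068 = 8·1188 + 564
1188 = 2·564 + 60
564 = 9·60 + 24
60 = 2·24 + 12
24 = 2·12 + 0
gcd = 12 and 12 | 14388, so solutions exist. Divide through by 12: 1777x ≡ 1199 (mod 6170).
Now find 1777⁻¹ mod 6170:
6170 = 3·1777 + 839
1777 = 2·839 + 99
839 = 8·99 + 47
99 = 2·47 + 5
47 = 9·5 + 2
5 = 2·2 + 1
2 = 2·1 + 0
Back-substitute:
1 = 5 − 2·2
1 = −2·47 + 19·5
1 = 19·99 − 40·47
1 = −40·839 + 339·99
1 = 339·1777 − 718·839
1 = −718·6170 + 2493·1777
So 1777⁻¹ ≡ 2493 (mod 6170).
Then x ≡ 2493·1199 ≡ 2827 (mod 6170); the smallest non-negative solution is x = 2827.

2827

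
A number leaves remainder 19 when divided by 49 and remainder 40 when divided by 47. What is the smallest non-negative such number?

Write x = 19 + 49·k. Then 49·k ≡ 40 − 19 ≡ 21 (mod 47).
Need 49⁻¹ mod 47. Extended Euclid on (47, 2):
47 = 23×2 + 1
2 = 2×1 + 0
Back-substitute:
1 = 47 − 23·2
49⁻¹ ≡ 24 (mod 47), so k ≡ 24·21 ≡ 34 (mod 47).
x = 19 + 49·34 = 1685.

1685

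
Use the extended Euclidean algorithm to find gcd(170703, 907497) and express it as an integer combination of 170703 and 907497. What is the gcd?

Apply Euclid's algorithm to 907497 and 170703:
907497 = 5·170703 + 53982
170703 = 3·53982 + 8757
53982 = 6·8757 + 1440
8757 = 6·1440 + 117
1440 = 12·117 + 36
117 = 3·36 + 9
36 = 4·9 + 0
gcd(170703, 907497) = 9.
Express as a combination:
9 = 117 − 3·36
9 = −3·1440 + 37·117
9 = 37·8757 − 225·1440
9 = −225·53982 + 1387·8757
9 = 1387·170703 − 4386·53982
9 = −4386·907497 + 23317·170703
So 9 = (-4386)·907497 + (23317)·170703.

9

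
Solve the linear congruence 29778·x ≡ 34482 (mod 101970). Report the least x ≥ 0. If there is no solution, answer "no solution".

First find gcd(29778, 101970):
101970 = 3*29778 + 12636
29778 = 2*12636 + 4506
12636 = 2*4506 + 3624
4506 = 1*3624 + 882
3624 = 4*882 + 96
882 = 9*96 + 18
96 = 5*18 + 6
18 = 3*6 + 0
gcd = 6 and 6 | 34482, so solutions exist. Divide through by 6: 4963x ≡ 5747 (mod 16995).
Now find 4963⁻¹ mod 16995:
16995 = 3×4963 + 2106
4963 = 2×2106 + 751
2106 = 2×751 + 604
751 = 1×604 + 147
604 = 4×147 + 16
147 = 9×16 + 3
16 = 5×3 + 1
3 = 3×1 + 0
Back-substitute:
1 = 16 − 5·3
1 = −5·147 + 46·16
1 = 46·604 − 189·147
1 = −189·751 + 235·604
1 = 235·2106 − 659·751
1 = −659·4963 + 1553·2106
1 = 1553·16995 − 5318·4963
So 4963·(-5318) ≡ 1 (mod 16995), i.e. 4963⁻¹ ≡ 11677.
Then x ≡ 11677·5747 ≡ 11459 (mod 16995); the smallest non-negative solution is x = 11459.

11459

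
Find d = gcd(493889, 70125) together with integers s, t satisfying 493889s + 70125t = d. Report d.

11

Euclidean algorithm:
493889 = 7*70125 + 3014
70125 = 23*3014 + 803
3014 = 3*803 + 605
803 = 1*605 + 198
605 = 3*198 + 11
198 = 18*11 + 0
gcd(493889, 70125) = 11.
Working backward:
11 = 605 − 3·198
11 = −3·803 + 4·605
11 = 4·3014 − 15·803
11 = −15·70125 + 349·3014
11 = 349·493889 − 2458·70125
So 11 = (349)·493889 + (-2458)·70125.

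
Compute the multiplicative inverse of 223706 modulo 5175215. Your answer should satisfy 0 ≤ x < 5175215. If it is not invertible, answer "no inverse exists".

Run Euclid on (5175215, 223706):
5175215 = 23·223706 + 29977
223706 = 7·29977 + 13867
29977 = 2·13867 + 2243
13867 = 6·2243 + 409
2243 = 5·409 + 198
409 = 2·198 + 13
198 = 15·13 + 3
13 = 4·3 + 1
3 = 3·1 + 0
The gcd is 1. Working backward:
1 = 13 − 4·3
1 = −4·198 + 61·13
1 = 61·409 − 126·198
1 = −126·2243 + 691·409
1 = 691·13867 − 4272·2243
1 = −4272·29977 + 9235·13867
1 = 9235·223706 − 68917·29977
1 = −68917·5175215 + 1594326·223706
So 223706·1594326 ≡ 1 (mod 5175215).

1594326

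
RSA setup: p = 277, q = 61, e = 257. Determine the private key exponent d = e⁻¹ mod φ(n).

φ(n) = (p−1)(q−1) = 276·60 = 16560.
Need d with 257·d ≡ 1 (mod 16560). Apply the extended Euclidean algorithm:
16560 = 64*257 + 112
257 = 2*112 + 33
112 = 3*33 + 13
33 = 2*13 + 7
13 = 1*7 + 6
7 = 1*6 + 1
6 = 6*1 + 0
Back-substitute:
1 = 7 − 6
1 = −13 + 2·7
1 = 2·33 − 5·13
1 = −5·112 + 17·33
1 = 17·257 − 39·112
1 = −39·16560 + 2513·257
So 257·2513 ≡ 1 (mod 16560), hence d = 2513.

2513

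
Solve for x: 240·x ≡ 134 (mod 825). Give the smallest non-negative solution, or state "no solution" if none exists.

no solution

gcd(240, 825):
825 = 3*240 + 105
240 = 2*105 + 30
105 = 3*30 + 15
30 = 2*15 + 0
gcd = 15, but 15 ∤ 134, so the congruence has no solution.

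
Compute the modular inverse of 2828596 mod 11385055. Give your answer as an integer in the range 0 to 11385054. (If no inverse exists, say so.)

6049121

Apply the Euclidean algorithm to 11385055 and 2828596:
11385055 = 4·2828596 + 70671
2828596 = 40·70671 + 1756
70671 = 40·1756 + 431
1756 = 4·431 + 32
431 = 13·32 + 15
32 = 2·15 + 2
15 = 7·2 + 1
2 = 2·1 + 0
The gcd is 1. Working backward:
1 = 15 − 7·2
1 = −7·32 + 15·15
1 = 15·431 − 202·32
1 = −202·1756 + 823·431
1 = 823·70671 − 33122·1756
1 = −33122·2828596 + 1325703·70671
1 = 1325703·11385055 − 5335934·2828596
Thus 2828596·(-5335934) ≡ 1 (mod 11385055); reducing, -5335934 mod 11385055 = 6049121.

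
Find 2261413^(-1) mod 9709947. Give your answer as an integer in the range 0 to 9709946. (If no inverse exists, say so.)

Run Euclid on (9709947, 2261413):
9709947 = 4×2261413 + 664295
2261413 = 3×664295 + 268528
664295 = 2×268528 + 127239
268528 = 2×127239 + 14050
127239 = 9×14050 + 789
14050 = 17×789 + 637
789 = 1×637 + 152
637 = 4×152 + 29
152 = 5×29 + 7
29 = 4×7 + 1
7 = 7×1 + 0
The gcd is 1. Working backward:
1 = 29 − 4·7
1 = −4·152 + 21·29
1 = 21·637 − 88·152
1 = −88·789 + 109·637
1 = 109·14050 − 1941·789
1 = −1941·127239 + 17578·14050
1 = 17578·268528 − 37097·127239
1 = −37097·664295 + 91772·268528
1 = 91772·2261413 − 312413·664295
1 = −312413·9709947 + 1341424·2261413
So 2261413·1341424 ≡ 1 (mod 9709947).

1341424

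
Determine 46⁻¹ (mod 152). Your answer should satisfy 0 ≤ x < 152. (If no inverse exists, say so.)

Euclidean algorithm on 152, 46:
152 = 3*46 + 14
46 = 3*14 + 4
14 = 3*4 + 2
4 = 2*2 + 0
gcd(46, 152) = 2 ≠ 1, so 46 has no multiplicative inverse modulo 152.

no inverse exists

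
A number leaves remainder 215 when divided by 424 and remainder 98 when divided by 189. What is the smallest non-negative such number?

7847

Write x = 215 + 424·k. Then 424·k ≡ 98 − 215 ≡ 72 (mod 189).
Need 424⁻¹ mod 189. Extended Euclid on (189, 46):
189 = 4·46 + 5
46 = 9·5 + 1
5 = 5·1 + 0
Back-substitute:
1 = 46 − 9·5
1 = −9·189 + 37·46
424⁻¹ ≡ 37 (mod 189), so k ≡ 37·72 ≡ 18 (mod 189).
x = 215 + 424·18 = 7847.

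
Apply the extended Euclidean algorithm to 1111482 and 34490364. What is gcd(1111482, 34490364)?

6

Repeated division:
34490364 = 31·1111482 + 34422
1111482 = 32·34422 + 9978
34422 = 3·9978 + 4488
9978 = 2·4488 + 1002
4488 = 4·1002 + 480
1002 = 2·480 + 42
480 = 11·42 + 18
42 = 2·18 + 6
18 = 3·6 + 0
gcd(1111482, 34490364) = 6.
Back-substituting:
6 = 42 − 2·18
6 = −2·480 + 23·42
6 = 23·1002 − 48·480
6 = −48·4488 + 215·1002
6 = 215·9978 − 478·4488
6 = −478·34422 + 1649·9978
6 = 1649·1111482 − 53246·34422
6 = −53246·34490364 + 1652275·1111482
So 6 = (-53246)·34490364 + (1652275)·1111482.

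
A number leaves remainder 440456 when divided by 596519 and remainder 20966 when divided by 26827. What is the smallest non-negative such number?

2668073424

Write x = 440456 + 596519·k. Then 596519·k ≡ 20966 − 440456 ≡ 9742 (mod 26827).
Need 596519⁻¹ mod 26827. Extended Euclid on (26827, 6325):
26827 = 4·6325 + 1527
6325 = 4·1527 + 217
1527 = 7·217 + 8
217 = 27·8 + 1
8 = 8·1 + 0
Back-substitute:
1 = 217 − 27·8
1 = −27·1527 + 190·217
1 = 190·6325 − 787·1527
1 = −787·26827 + 3338·6325
596519⁻¹ ≡ 3338 (mod 26827), so k ≡ 3338·9742 ≡ 4472 (mod 26827).
x = 440456 + 596519·4472 = 2668073424.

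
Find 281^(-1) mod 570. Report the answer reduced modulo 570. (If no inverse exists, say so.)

71

Apply the Euclidean algorithm to 570 and 281:
570 = 2×281 + 8
281 = 35×8 + 1
8 = 8×1 + 0
The gcd is 1. Working backward:
1 = 281 − 35·8
1 = −35·570 + 71·281
So 281·71 ≡ 1 (mod 570).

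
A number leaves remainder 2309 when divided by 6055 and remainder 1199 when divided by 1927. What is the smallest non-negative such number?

Write x = 2309 + 6055·k. Then 6055·k ≡ 1199 − 2309 ≡ 817 (mod 1927).
Need 6055⁻¹ mod 1927. Extended Euclid on (1927, 274):
1927 = 7·274 + 9
274 = 30·9 + 4
9 = 2·4 + 1
4 = 4·1 + 0
Back-substitute:
1 = 9 − 2·4
1 = −2·274 + 61·9
1 = 61·1927 − 429·274
6055⁻¹ ≡ 1498 (mod 1927), so k ≡ 1498·817 ≡ 221 (mod 1927).
x = 2309 + 6055·221 = 1340464.

1340464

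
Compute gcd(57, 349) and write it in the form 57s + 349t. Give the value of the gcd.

Apply Euclid's algorithm to 349 and 57:
349 = 6·57 + 7
57 = 8·7 + 1
7 = 7·1 + 0
gcd(57, 349) = 1.
Working backward:
1 = 57 − 8·7
1 = −8·349 + 49·57
So 1 = (-8)·349 + (49)·57.

1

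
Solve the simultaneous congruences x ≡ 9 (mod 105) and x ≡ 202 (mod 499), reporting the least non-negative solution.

Write x = 9 + 105·k. Then 105·k ≡ 202 − 9 ≡ 193 (mod 499).
Need 105⁻¹ mod 499. Extended Euclid on (499, 105):
499 = 4*105 + 79
105 = 1*79 + 26
79 = 3*26 + 1
26 = 26*1 + 0
Back-substitute:
1 = 79 − 3·26
1 = −3·105 + 4·79
1 = 4·499 − 19·105
105⁻¹ ≡ 480 (mod 499), so k ≡ 480·193 ≡ 325 (mod 499).
x = 9 + 105·325 = 34134.

34134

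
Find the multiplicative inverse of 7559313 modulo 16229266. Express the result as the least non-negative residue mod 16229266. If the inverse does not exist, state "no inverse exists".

gcd(16229266, 7559313) by repeated division:
16229266 = 2×7559313 + 1110640
7559313 = 6×1110640 + 895473
1110640 = 1×895473 + 215167
895473 = 4×215167 + 34805
215167 = 6×34805 + 6337
34805 = 5×6337 + 3120
6337 = 2×3120 + 97
3120 = 32×97 + 16
97 = 6×16 + 1
16 = 16×1 + 0
gcd = 1, so the inverse exists. Back-substitute:
1 = 97 − 6·16
1 = −6·3120 + 193·97
1 = 193·6337 − 392·3120
1 = −392·34805 + 2153·6337
1 = 2153·215167 − 13310·34805
1 = −13310·895473 + 55393·215167
1 = 55393·1110640 − 68703·895473
1 = −68703·7559313 + 467611·1110640
1 = 467611·16229266 − 1003925·7559313
Hence 7559313⁻¹ ≡ -1003925 ≡ 15225341 (mod 16229266).

15225341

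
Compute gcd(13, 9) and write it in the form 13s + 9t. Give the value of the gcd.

1

Repeated division:
13 = 1·9 + 4
9 = 2·4 + 1
4 = 4·1 + 0
gcd(13, 9) = 1.
Working backward:
1 = 9 − 2·4
1 = −2·13 + 3·9
So 1 = (-2)·13 + (3)·9.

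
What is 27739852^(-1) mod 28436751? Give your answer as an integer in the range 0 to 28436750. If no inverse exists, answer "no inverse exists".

Compute gcd(27739852, 28436751):
28436751 = 1·27739852 + 696899
27739852 = 39·696899 + 560791
696899 = 1·560791 + 136108
560791 = 4·136108 + 16359
136108 = 8·16359 + 5236
16359 = 3·5236 + 651
5236 = 8·651 + 28
651 = 23·28 + 7
28 = 4·7 + 0
The gcd is 7, not 1, hence no inverse exists.

no inverse exists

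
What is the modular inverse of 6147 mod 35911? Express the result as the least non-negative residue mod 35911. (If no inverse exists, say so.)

Extended Euclidean algorithm:
35911 = 5*6147 + 5176
6147 = 1*5176 + 971
5176 = 5*971 + 321
971 = 3*321 + 8
321 = 40*8 + 1
8 = 8*1 + 0
Since gcd(6147, 35911) = 1, back-substitute to write 1 as a combination:
1 = 321 − 40·8
1 = −40·971 + 121·321
1 = 121·5176 − 645·971
1 = −645·6147 + 766·5176
1 = 766·35911 − 4475·6147
So 6147·(-4475) ≡ 1 (mod 35911), and -4475 ≡ 31436 (mod 35911).

31436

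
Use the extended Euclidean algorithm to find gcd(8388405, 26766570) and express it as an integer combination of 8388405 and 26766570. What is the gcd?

Repeated division:
26766570 = 3·8388405 + 1601355
8388405 = 5·1601355 + 381630
1601355 = 4·381630 + 74835
381630 = 5·74835 + 7455
74835 = 10·7455 + 285
7455 = 26·285 + 45
285 = 6·45 + 15
45 = 3·15 + 0
gcd(8388405, 26766570) = 15.
Working backward:
15 = 285 − 6·45
15 = −6·7455 + 157·285
15 = 157·74835 − 1576·7455
15 = −1576·381630 + 8037·74835
15 = 8037·1601355 − 33724·381630
15 = −33724·8388405 + 176657·1601355
15 = 176657·26766570 − 563695·8388405
So 15 = (176657)·26766570 + (-563695)·8388405.

15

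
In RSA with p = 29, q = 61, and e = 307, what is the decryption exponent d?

φ(n) = (p−1)(q−1) = 28·60 = 1680.
Need d with 307·d ≡ 1 (mod 1680). Apply the extended Euclidean algorithm:
1680 = 5*307 + 145
307 = 2*145 + 17
145 = 8*17 + 9
17 = 1*9 + 8
9 = 1*8 + 1
8 = 8*1 + 0
Back-substitute:
1 = 9 − 8
1 = −17 + 2·9
1 = 2·145 − 17·17
1 = −17·307 + 36·145
1 = 36·1680 − 197·307
So 307·(-197) ≡ 1 (mod 1680), hence d ≡ -197 ≡ 1483 (mod 1680).

1483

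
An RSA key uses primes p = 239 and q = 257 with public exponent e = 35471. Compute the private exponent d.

2671

φ(n) = (p−1)(q−1) = 238·256 = 60928.
Need d with 35471·d ≡ 1 (mod 60928). Apply the extended Euclidean algorithm:
60928 = 1*35471 + 25457
35471 = 1*25457 + 10014
25457 = 2*10014 + 5429
10014 = 1*5429 + 4585
5429 = 1*4585 + 844
4585 = 5*844 + 365
844 = 2*365 + 114
365 = 3*114 + 23
114 = 4*23 + 22
23 = 1*22 + 1
22 = 22*1 + 0
Back-substitute:
1 = 23 − 22
1 = −114 + 5·23
1 = 5·365 − 16·114
1 = −16·844 + 37·365
1 = 37·4585 − 201·844
1 = −201·5429 + 238·4585
1 = 238·10014 − 439·5429
1 = −439·25457 + 1116·10014
1 = 1116·35471 − 1555·25457
1 = −1555·60928 + 2671·35471
So 35471·2671 ≡ 1 (mod 60928), hence d = 2671.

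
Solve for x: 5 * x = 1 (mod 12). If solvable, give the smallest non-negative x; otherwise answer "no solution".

5

First find gcd(5, 12):
12 = 2×5 + 2
5 = 2×2 + 1
2 = 2×1 + 0
gcd = 1, so a unique solution mod 12 exists.
Back-substitute for the Bézout coefficients:
1 = 5 − 2·2
1 = −2·12 + 5·5
So 5·(5) ≡ 1 (mod 12), giving 5⁻¹ ≡ 5.
x ≡ 5⁻¹·1 ≡ 5·1 ≡ 5 (mod 12).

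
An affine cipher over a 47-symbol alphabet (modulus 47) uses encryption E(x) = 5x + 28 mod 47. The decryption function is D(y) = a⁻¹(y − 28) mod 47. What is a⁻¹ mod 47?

19

Apply the Euclidean algorithm to 47 and 5:
47 = 9×5 + 2
5 = 2×2 + 1
2 = 2×1 + 0
The gcd is 1. Working backward:
1 = 5 − 2·2
1 = −2·47 + 19·5
So 5·19 ≡ 1 (mod 47).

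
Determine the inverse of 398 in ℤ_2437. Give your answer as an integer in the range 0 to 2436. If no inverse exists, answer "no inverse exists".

Run Euclid on (2437, 398):
2437 = 6*398 + 49
398 = 8*49 + 6
49 = 8*6 + 1
6 = 6*1 + 0
Since gcd(398, 2437) = 1, back-substitute to write 1 as a combination:
1 = 49 − 8·6
1 = −8·398 + 65·49
1 = 65·2437 − 398·398
Hence 398⁻¹ ≡ -398 ≡ 2039 (mod 2437).

2039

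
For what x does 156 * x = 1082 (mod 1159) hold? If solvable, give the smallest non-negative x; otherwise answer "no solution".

527

First find gcd(156, 1159):
1159 = 7×156 + 67
156 = 2×67 + 22
67 = 3×22 + 1
22 = 22×1 + 0
gcd = 1, so a unique solution mod 1159 exists.
Back-substitute for the Bézout coefficients:
1 = 67 − 3·22
1 = −3·156 + 7·67
1 = 7·1159 − 52·156
So 156·(-52) ≡ 1 (mod 1159), giving 156⁻¹ ≡ 1107.
x ≡ 156⁻¹·1082 ≡ 1107·1082 ≡ 527 (mod 1159).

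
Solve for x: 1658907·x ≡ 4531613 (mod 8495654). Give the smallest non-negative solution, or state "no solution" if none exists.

First find gcd(1658907, 8495654):
8495654 = 5×1658907 + 201119
1658907 = 8×201119 + 49955
201119 = 4×49955 + 1299
49955 = 38×1299 + 593
1299 = 2×593 + 113
593 = 5×113 + 28
113 = 4×28 + 1
28 = 28×1 + 0
gcd = 1, so a unique solution mod 8495654 exists.
Back-substitute for the Bézout coefficients:
1 = 113 − 4·28
1 = −4·593 + 21·113
1 = 21·1299 − 46·593
1 = −46·49955 + 1769·1299
1 = 1769·201119 − 7122·49955
1 = −7122·1658907 + 58745·201119
1 = 58745·8495654 − 300847·1658907
So 1658907·(-300847) ≡ 1 (mod 8495654), giving 1658907⁻¹ ≡ 8194807.
x ≡ 1658907⁻¹·4531613 ≡ 8194807·4531613 ≡ 908131 (mod 8495654).

908131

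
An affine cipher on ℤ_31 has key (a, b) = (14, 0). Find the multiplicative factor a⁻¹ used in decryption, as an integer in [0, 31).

Apply the Euclidean algorithm to 31 and 14:
31 = 2·14 + 3
14 = 4·3 + 2
3 = 1·2 + 1
2 = 2·1 + 0
The gcd is 1. Working backward:
1 = 3 − 2
1 = −14 + 5·3
1 = 5·31 − 11·14
Hence 14⁻¹ ≡ -11 ≡ 20 (mod 31).

20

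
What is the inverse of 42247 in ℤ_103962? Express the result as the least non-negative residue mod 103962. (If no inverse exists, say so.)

12277

Apply the Euclidean algorithm to 103962 and 42247:
103962 = 2·42247 + 19468
42247 = 2·19468 + 3311
19468 = 5·3311 + 2913
3311 = 1·2913 + 398
2913 = 7·398 + 127
398 = 3·127 + 17
127 = 7·17 + 8
17 = 2·8 + 1
8 = 8·1 + 0
The gcd is 1. Working backward:
1 = 17 − 2·8
1 = −2·127 + 15·17
1 = 15·398 − 47·127
1 = −47·2913 + 344·398
1 = 344·3311 − 391·2913
1 = −391·19468 + 2299·3311
1 = 2299·42247 − 4989·19468
1 = −4989·103962 + 12277·42247
So 42247·12277 ≡ 1 (mod 103962).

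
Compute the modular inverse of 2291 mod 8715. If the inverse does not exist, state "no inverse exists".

gcd(8715, 2291) by repeated division:
8715 = 3*2291 + 1842
2291 = 1*1842 + 449
1842 = 4*449 + 46
449 = 9*46 + 35
46 = 1*35 + 11
35 = 3*11 + 2
11 = 5*2 + 1
2 = 2*1 + 0
The gcd is 1. Working backward:
1 = 11 − 5·2
1 = −5·35 + 16·11
1 = 16·46 − 21·35
1 = −21·449 + 205·46
1 = 205·1842 − 841·449
1 = −841·2291 + 1046·1842
1 = 1046·8715 − 3979·2291
Hence 2291⁻¹ ≡ -3979 ≡ 4736 (mod 8715).

4736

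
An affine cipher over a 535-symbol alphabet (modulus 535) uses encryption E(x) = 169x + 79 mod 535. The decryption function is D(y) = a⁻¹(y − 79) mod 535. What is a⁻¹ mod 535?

19

Run Euclid on (535, 169):
535 = 3·169 + 28
169 = 6·28 + 1
28 = 28·1 + 0
Since gcd(169, 535) = 1, back-substitute to write 1 as a combination:
1 = 169 − 6·28
1 = −6·535 + 19·169
So 169·19 ≡ 1 (mod 535).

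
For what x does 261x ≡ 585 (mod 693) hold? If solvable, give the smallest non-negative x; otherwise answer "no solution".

First find gcd(261, 693):
693 = 2×261 + 171
261 = 1×171 + 90
171 = 1×90 + 81
90 = 1×81 + 9
81 = 9×9 + 0
gcd = 9 and 9 | 585, so solutions exist. Divide through by 9: 29x ≡ 65 (mod 77).
Now find 29⁻¹ mod 77:
77 = 2·29 + 19
29 = 1·19 + 10
19 = 1·10 + 9
10 = 1·9 + 1
9 = 9·1 + 0
Back-substitute:
1 = 10 − 9
1 = −19 + 2·10
1 = 2·29 − 3·19
1 = −3·77 + 8·29
So 29⁻¹ ≡ 8 (mod 77).
Then x ≡ 8·65 ≡ 58 (mod 77); the smallest non-negative solution is x = 58.

58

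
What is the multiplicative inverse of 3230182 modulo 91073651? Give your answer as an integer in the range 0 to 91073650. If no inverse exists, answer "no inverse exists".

9654701

Extended Euclidean algorithm:
91073651 = 28·3230182 + 628555
3230182 = 5·628555 + 87407
628555 = 7·87407 + 16706
87407 = 5·16706 + 3877
16706 = 4·3877 + 1198
3877 = 3·1198 + 283
1198 = 4·283 + 66
283 = 4·66 + 19
66 = 3·19 + 9
19 = 2·9 + 1
9 = 9·1 + 0
The gcd is 1. Working backward:
1 = 19 − 2·9
1 = −2·66 + 7·19
1 = 7·283 − 30·66
1 = −30·1198 + 127·283
1 = 127·3877 − 411·1198
1 = −411·16706 + 1771·3877
1 = 1771·87407 − 9266·16706
1 = −9266·628555 + 66633·87407
1 = 66633·3230182 − 342431·628555
1 = −342431·91073651 + 9654701·3230182
So 3230182·9654701 ≡ 1 (mod 91073651).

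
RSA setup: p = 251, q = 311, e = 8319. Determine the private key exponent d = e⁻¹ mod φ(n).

6279

φ(n) = (p−1)(q−1) = 250·310 = 77500.
Need d with 8319·d ≡ 1 (mod 77500). Apply the extended Euclidean algorithm:
77500 = 9*8319 + 2629
8319 = 3*2629 + 432
2629 = 6*432 + 37
432 = 11*37 + 25
37 = 1*25 + 12
25 = 2*12 + 1
12 = 12*1 + 0
Back-substitute:
1 = 25 − 2·12
1 = −2·37 + 3·25
1 = 3·432 − 35·37
1 = −35·2629 + 213·432
1 = 213·8319 − 674·2629
1 = −674·77500 + 6279·8319
So 8319·6279 ≡ 1 (mod 77500), hence d = 6279.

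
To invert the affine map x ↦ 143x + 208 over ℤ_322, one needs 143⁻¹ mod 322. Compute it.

Apply the Euclidean algorithm to 322 and 143:
322 = 2·143 + 36
143 = 3·36 + 35
36 = 1·35 + 1
35 = 35·1 + 0
gcd = 1, so the inverse exists. Back-substitute:
1 = 36 − 35
1 = −143 + 4·36
1 = 4·322 − 9·143
So 143·(-9) ≡ 1 (mod 322), and -9 ≡ 313 (mod 322).

313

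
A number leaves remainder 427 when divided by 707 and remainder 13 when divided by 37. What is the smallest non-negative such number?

18809

Write x = 427 + 707·k. Then 707·k ≡ 13 − 427 ≡ 30 (mod 37).
Need 707⁻¹ mod 37. Extended Euclid on (37, 4):
37 = 9*4 + 1
4 = 4*1 + 0
Back-substitute:
1 = 37 − 9·4
707⁻¹ ≡ 28 (mod 37), so k ≡ 28·30 ≡ 26 (mod 37).
x = 427 + 707·26 = 18809.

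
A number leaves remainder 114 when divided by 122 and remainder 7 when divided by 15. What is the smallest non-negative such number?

Write x = 114 + 122·k. Then 122·k ≡ 7 − 114 ≡ 13 (mod 15).
Need 122⁻¹ mod 15. Extended Euclid on (15, 2):
15 = 7*2 + 1
2 = 2*1 + 0
Back-substitute:
1 = 15 − 7·2
122⁻¹ ≡ 8 (mod 15), so k ≡ 8·13 ≡ 14 (mod 15).
x = 114 + 122·14 = 1822.

1822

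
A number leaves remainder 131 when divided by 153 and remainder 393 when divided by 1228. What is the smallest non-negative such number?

Write x = 131 + 153·k. Then 153·k ≡ 393 − 131 ≡ 262 (mod 1228).
Need 153⁻¹ mod 1228. Extended Euclid on (1228, 153):
1228 = 8*153 + 4
153 = 38*4 + 1
4 = 4*1 + 0
Back-substitute:
1 = 153 − 38·4
1 = −38·1228 + 305·153
153⁻¹ ≡ 305 (mod 1228), so k ≡ 305·262 ≡ 90 (mod 1228).
x = 131 + 153·90 = 13901.

13901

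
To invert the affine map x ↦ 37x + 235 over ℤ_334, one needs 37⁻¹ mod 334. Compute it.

gcd(334, 37) by repeated division:
334 = 9·37 + 1
37 = 37·1 + 0
Since gcd(37, 334) = 1, back-substitute to write 1 as a combination:
1 = 334 − 9·37
So 37·(-9) ≡ 1 (mod 334), and -9 ≡ 325 (mod 334).

325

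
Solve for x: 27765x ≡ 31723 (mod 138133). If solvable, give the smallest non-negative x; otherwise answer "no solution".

135368

First find gcd(27765, 138133):
138133 = 4·27765 + 27073
27765 = 1·27073 + 692
27073 = 39·692 + 85
692 = 8·85 + 12
85 = 7·12 + 1
12 = 12·1 + 0
gcd = 1, so a unique solution mod 138133 exists.
Back-substitute for the Bézout coefficients:
1 = 85 − 7·12
1 = −7·692 + 57·85
1 = 57·27073 − 2230·692
1 = −2230·27765 + 2287·27073
1 = 2287·138133 − 11378·27765
So 27765·(-11378) ≡ 1 (mod 138133), giving 27765⁻¹ ≡ 126755.
x ≡ 27765⁻¹·31723 ≡ 126755·31723 ≡ 135368 (mod 138133).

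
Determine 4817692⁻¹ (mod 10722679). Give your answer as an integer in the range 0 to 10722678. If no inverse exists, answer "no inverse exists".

no inverse exists

Euclidean algorithm on 10722679, 4817692:
10722679 = 2*4817692 + 1087295
4817692 = 4*1087295 + 468512
1087295 = 2*468512 + 150271
468512 = 3*150271 + 17699
150271 = 8*17699 + 8679
17699 = 2*8679 + 341
8679 = 25*341 + 154
341 = 2*154 + 33
154 = 4*33 + 22
33 = 1*22 + 11
22 = 2*11 + 0
gcd(4817692, 10722679) = 11 ≠ 1, so 4817692 has no multiplicative inverse modulo 10722679.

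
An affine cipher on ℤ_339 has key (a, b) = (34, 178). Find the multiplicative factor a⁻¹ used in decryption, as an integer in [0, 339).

Run Euclid on (339, 34):
339 = 9·34 + 33
34 = 1·33 + 1
33 = 33·1 + 0
Since gcd(34, 339) = 1, back-substitute to write 1 as a combination:
1 = 34 − 33
1 = −339 + 10·34
So 34·10 ≡ 1 (mod 339).

10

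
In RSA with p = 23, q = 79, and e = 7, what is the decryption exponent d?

1471

φ(n) = (p−1)(q−1) = 22·78 = 1716.
Need d with 7·d ≡ 1 (mod 1716). Apply the extended Euclidean algorithm:
1716 = 245·7 + 1
7 = 7·1 + 0
Back-substitute:
1 = 1716 − 245·7
So 7·(-245) ≡ 1 (mod 1716), hence d ≡ -245 ≡ 1471 (mod 1716).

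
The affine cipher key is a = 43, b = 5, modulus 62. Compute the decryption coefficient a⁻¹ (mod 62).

13

Extended Euclidean algorithm:
62 = 1×43 + 19
43 = 2×19 + 5
19 = 3×5 + 4
5 = 1×4 + 1
4 = 4×1 + 0
gcd = 1, so the inverse exists. Back-substitute:
1 = 5 − 4
1 = −19 + 4·5
1 = 4·43 − 9·19
1 = −9·62 + 13·43
So 43·13 ≡ 1 (mod 62).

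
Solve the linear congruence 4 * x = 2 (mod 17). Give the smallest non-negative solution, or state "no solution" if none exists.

9

First find gcd(4, 17):
17 = 4·4 + 1
4 = 4·1 + 0
gcd = 1, so a unique solution mod 17 exists.
Back-substitute for the Bézout coefficients:
1 = 17 − 4·4
So 4·(-4) ≡ 1 (mod 17), giving 4⁻¹ ≡ 13.
x ≡ 4⁻¹·2 ≡ 13·2 ≡ 9 (mod 17).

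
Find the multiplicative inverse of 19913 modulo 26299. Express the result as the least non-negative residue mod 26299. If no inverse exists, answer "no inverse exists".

Apply the Euclidean algorithm to 26299 and 19913:
26299 = 1·19913 + 6386
19913 = 3·6386 + 755
6386 = 8·755 + 346
755 = 2·346 + 63
346 = 5·63 + 31
63 = 2·31 + 1
31 = 31·1 + 0
gcd = 1, so the inverse exists. Back-substitute:
1 = 63 − 2·31
1 = −2·346 + 11·63
1 = 11·755 − 24·346
1 = −24·6386 + 203·755
1 = 203·19913 − 633·6386
1 = −633·26299 + 836·19913
So 19913·836 ≡ 1 (mod 26299).

836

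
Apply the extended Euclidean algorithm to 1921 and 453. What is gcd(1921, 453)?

1

Euclidean algorithm:
1921 = 4×453 + 109
453 = 4×109 + 17
109 = 6×17 + 7
17 = 2×7 + 3
7 = 2×3 + 1
3 = 3×1 + 0
gcd(1921, 453) = 1.
Working backward:
1 = 7 − 2·3
1 = −2·17 + 5·7
1 = 5·109 − 32·17
1 = −32·453 + 133·109
1 = 133·1921 − 564·453
So 1 = (133)·1921 + (-564)·453.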